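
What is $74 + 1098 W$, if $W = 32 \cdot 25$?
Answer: $878474$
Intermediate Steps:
$W = 800$
$74 + 1098 W = 74 + 1098 \cdot 800 = 74 + 878400 = 878474$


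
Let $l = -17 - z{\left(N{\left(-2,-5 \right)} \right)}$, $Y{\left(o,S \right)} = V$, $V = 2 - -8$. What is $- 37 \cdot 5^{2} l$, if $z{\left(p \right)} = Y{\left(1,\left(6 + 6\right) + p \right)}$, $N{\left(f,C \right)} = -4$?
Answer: $24975$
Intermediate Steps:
$V = 10$ ($V = 2 + 8 = 10$)
$Y{\left(o,S \right)} = 10$
$z{\left(p \right)} = 10$
$l = -27$ ($l = -17 - 10 = -27$)
$- 37 \cdot 5^{2} l = - 37 \cdot 5^{2} \left(-27\right) = \left(-37\right) 25 \left(-27\right) = \left(-925\right) \left(-27\right) = 24975$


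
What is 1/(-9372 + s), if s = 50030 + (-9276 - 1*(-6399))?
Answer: 1/37781 ≈ 2.6468e-5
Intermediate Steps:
s = 47153 (s = 50030 + (-9276 + 6399) = 50030 - 2877 = 47153)
1/(-9372 + s) = 1/(-9372 + 47153) = 1/37781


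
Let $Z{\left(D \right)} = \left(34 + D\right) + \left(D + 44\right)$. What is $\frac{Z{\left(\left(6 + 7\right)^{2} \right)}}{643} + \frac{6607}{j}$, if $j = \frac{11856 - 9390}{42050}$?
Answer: $\frac{89321041453}{792819} \approx 1.1266 \cdot 10^{5}$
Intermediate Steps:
$Z{\left(D \right)} = 78 + 2 D$ ($Z{\left(D \right)} = \left(34 + D\right) + \left(44 + D\right) = 78 + 2 D$)
$j = \frac{1233}{21025}$ ($j = 2466 \cdot \frac{1}{42050} = \frac{1233}{21025} \approx 0.058644$)
$\frac{Z{\left(\left(6 + 7\right)^{2} \right)}}{643} + \frac{6607}{j} = \frac{78 + 2 \left(6 + 7\right)^{2}}{643} + \frac{6607}{\frac{1233}{21025}} = \left(78 + 2 \cdot 13^{2}\right) \frac{1}{643} + 6607 \cdot \frac{21025}{1233} = \left(78 + 2 \cdot 169\right) \frac{1}{643} + \frac{138912175}{1233} = \left(78 + 338\right) \frac{1}{643} + \frac{138912175}{1233} = 416 \cdot \frac{1}{643} + \frac{138912175}{1233} = \frac{416}{643} + \frac{138912175}{1233} = \frac{89321041453}{792819}$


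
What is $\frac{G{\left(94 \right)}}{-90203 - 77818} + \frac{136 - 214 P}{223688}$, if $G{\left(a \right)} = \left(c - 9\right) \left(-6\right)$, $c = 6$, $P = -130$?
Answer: $\frac{130365797}{1044007818} \approx 0.12487$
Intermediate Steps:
$G{\left(a \right)} = 18$ ($G{\left(a \right)} = \left(6 - 9\right) \left(-6\right) = \left(-3\right) \left(-6\right) = 18$)
$\frac{G{\left(94 \right)}}{-90203 - 77818} + \frac{136 - 214 P}{223688} = \frac{18}{-90203 - 77818} + \frac{136 - -27820}{223688} = \frac{18}{-168021} + \left(136 + 27820\right) \frac{1}{223688} = 18 \left(- \frac{1}{168021}\right) + 27956 \cdot \frac{1}{223688} = - \frac{2}{18669} + \frac{6989}{55922} = \frac{130365797}{1044007818}$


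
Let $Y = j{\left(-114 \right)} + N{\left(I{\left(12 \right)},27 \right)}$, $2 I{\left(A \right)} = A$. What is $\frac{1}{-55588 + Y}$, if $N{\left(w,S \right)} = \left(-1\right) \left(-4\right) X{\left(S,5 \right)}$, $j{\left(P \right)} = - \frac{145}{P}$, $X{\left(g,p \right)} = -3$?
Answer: $- \frac{114}{6338255} \approx -1.7986 \cdot 10^{-5}$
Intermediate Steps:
$I{\left(A \right)} = \frac{A}{2}$
$N{\left(w,S \right)} = -12$ ($N{\left(w,S \right)} = \left(-1\right) \left(-4\right) \left(-3\right) = 4 \left(-3\right) = -12$)
$Y = - \frac{1223}{114}$ ($Y = - \frac{145}{-114} - 12 = \left(-145\right) \left(- \frac{1}{114}\right) - 12 = \frac{145}{114} - 12 = - \frac{1223}{114} \approx -10.728$)
$\frac{1}{-55588 + Y} = \frac{1}{-55588 - \frac{1223}{114}} = \frac{1}{- \frac{6338255}{114}} = - \frac{114}{6338255}$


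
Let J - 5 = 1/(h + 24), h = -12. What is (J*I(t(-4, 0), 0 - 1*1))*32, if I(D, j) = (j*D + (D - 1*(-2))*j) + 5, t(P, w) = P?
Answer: 5368/3 ≈ 1789.3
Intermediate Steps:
I(D, j) = 5 + D*j + j*(2 + D) (I(D, j) = (D*j + (D + 2)*j) + 5 = (D*j + (2 + D)*j) + 5 = (D*j + j*(2 + D)) + 5 = 5 + D*j + j*(2 + D))
J = 61/12 (J = 5 + 1/(-12 + 24) = 5 + 1/12 = 61/12 ≈ 5.0833)
(J*I(t(-4, 0), 0 - 1*1))*32 = (61*(5 + 2*(0 - 1*1) + 2*(-4)*(0 - 1*1))/12)*32 = (61*(5 + 2*(0 - 1) + 2*(-4)*(0 - 1))/12)*32 = (61*(5 + 2*(-1) + 2*(-4)*(-1))/12)*32 = (61*(5 - 2 + 8)/12)*32 = ((61/12)*11)*32 = (671/12)*32 = 5368/3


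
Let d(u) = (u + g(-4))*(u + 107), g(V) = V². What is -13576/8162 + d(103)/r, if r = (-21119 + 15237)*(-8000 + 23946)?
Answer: -2675538577/1608297614 ≈ -1.6636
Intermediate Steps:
d(u) = (16 + u)*(107 + u) (d(u) = (u + (-4)²)*(u + 107) = (u + 16)*(107 + u) = (16 + u)*(107 + u))
r = -93794372 (r = -5882*15946 = -93794372)
-13576/8162 + d(103)/r = -13576/8162 + (1712 + 103² + 123*103)/(-93794372) = -13576*1/8162 + (1712 + 10609 + 12669)*(-1/93794372) = -6788/4081 + 24990*(-1/93794372) = -6788/4081 - 105/394094 = -2675538577/1608297614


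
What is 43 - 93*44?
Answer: -4049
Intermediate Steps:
43 - 93*44 = 43 - 4092 = -4049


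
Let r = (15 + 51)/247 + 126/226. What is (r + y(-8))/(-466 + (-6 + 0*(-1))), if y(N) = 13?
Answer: -192931/6586996 ≈ -0.029290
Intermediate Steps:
r = 23019/27911 (r = 66*(1/247) + 126*(1/226) = 66/247 + 63/113 = 23019/27911 ≈ 0.82473)
(r + y(-8))/(-466 + (-6 + 0*(-1))) = (23019/27911 + 13)/(-466 + (-6 + 0*(-1))) = 385862/(27911*(-466 + (-6 + 0))) = 385862/(27911*(-466 - 6)) = (385862/27911)/(-472) = (385862/27911)*(-1/472) = -192931/6586996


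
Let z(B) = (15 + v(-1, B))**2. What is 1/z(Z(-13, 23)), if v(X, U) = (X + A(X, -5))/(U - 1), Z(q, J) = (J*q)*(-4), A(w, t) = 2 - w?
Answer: 1428025/321377329 ≈ 0.0044435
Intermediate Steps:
Z(q, J) = -4*J*q
v(X, U) = 2/(-1 + U) (v(X, U) = (X + (2 - X))/(U - 1) = 2/(-1 + U))
z(B) = (15 + 2/(-1 + B))**2
1/z(Z(-13, 23)) = 1/((-13 + 15*(-4*23*(-13)))**2/(-1 - 4*23*(-13))**2) = 1/((-13 + 15*1196)**2/(-1 + 1196)**2) = 1/((-13 + 17940)**2/1195**2) = 1/((1/1428025)*17927**2) = 1/((1/1428025)*321377329) = 1/(321377329/1428025) = 1428025/321377329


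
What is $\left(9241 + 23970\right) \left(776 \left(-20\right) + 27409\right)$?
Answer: $394845579$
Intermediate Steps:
$\left(9241 + 23970\right) \left(776 \left(-20\right) + 27409\right) = 33211 \left(-15520 + 27409\right) = 33211 \cdot 11889 = 394845579$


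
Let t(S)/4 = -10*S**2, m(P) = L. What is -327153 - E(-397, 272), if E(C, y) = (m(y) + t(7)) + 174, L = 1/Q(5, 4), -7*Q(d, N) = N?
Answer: -1301461/4 ≈ -3.2537e+5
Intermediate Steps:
Q(d, N) = -N/7
L = -7/4 (L = 1/(-1/7*4) = 1/(-4/7) = -7/4 ≈ -1.7500)
m(P) = -7/4
t(S) = -40*S**2 (t(S) = 4*(-10*S**2) = -40*S**2)
E(C, y) = -7151/4 (E(C, y) = (-7/4 - 40*7**2) + 174 = (-7/4 - 40*49) + 174 = (-7/4 - 1960) + 174 = -7847/4 + 174 = -7151/4)
-327153 - E(-397, 272) = -327153 - 1*(-7151/4) = -327153 + 7151/4 = -1301461/4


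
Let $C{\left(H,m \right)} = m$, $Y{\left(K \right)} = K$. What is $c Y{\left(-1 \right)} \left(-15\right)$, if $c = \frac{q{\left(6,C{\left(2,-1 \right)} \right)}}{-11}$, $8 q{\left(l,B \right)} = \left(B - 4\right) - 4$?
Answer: $\frac{135}{88} \approx 1.5341$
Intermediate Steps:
$q{\left(l,B \right)} = -1 + \frac{B}{8}$ ($q{\left(l,B \right)} = \frac{\left(B - 4\right) - 4}{8} = \frac{\left(-4 + B\right) - 4}{8} = \frac{-8 + B}{8} = -1 + \frac{B}{8}$)
$c = \frac{9}{88}$ ($c = \frac{-1 + \frac{1}{8} \left(-1\right)}{-11} = \left(-1 - \frac{1}{8}\right) \left(- \frac{1}{11}\right) = \left(- \frac{9}{8}\right) \left(- \frac{1}{11}\right) = \frac{9}{88} \approx 0.10227$)
$c Y{\left(-1 \right)} \left(-15\right) = \frac{9}{88} \left(-1\right) \left(-15\right) = \left(- \frac{9}{88}\right) \left(-15\right) = \frac{135}{88}$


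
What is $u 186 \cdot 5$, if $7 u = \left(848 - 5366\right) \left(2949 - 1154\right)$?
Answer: $- \frac{7542123300}{7} \approx -1.0774 \cdot 10^{9}$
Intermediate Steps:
$u = - \frac{8109810}{7}$ ($u = \frac{\left(848 - 5366\right) \left(2949 - 1154\right)}{7} = \frac{\left(-4518\right) 1795}{7} = \frac{1}{7} \left(-8109810\right) = - \frac{8109810}{7} \approx -1.1585 \cdot 10^{6}$)
$u 186 \cdot 5 = - \frac{8109810 \cdot 186 \cdot 5}{7} = \left(- \frac{8109810}{7}\right) 930 = - \frac{7542123300}{7}$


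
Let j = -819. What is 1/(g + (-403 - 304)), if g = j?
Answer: -1/1526 ≈ -0.00065531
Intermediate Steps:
g = -819
1/(g + (-403 - 304)) = 1/(-819 + (-403 - 304)) = 1/(-819 - 707) = 1/(-1526) = -1/1526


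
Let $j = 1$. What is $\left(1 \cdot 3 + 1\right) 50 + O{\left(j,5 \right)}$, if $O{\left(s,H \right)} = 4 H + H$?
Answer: $225$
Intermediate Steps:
$O{\left(s,H \right)} = 5 H$
$\left(1 \cdot 3 + 1\right) 50 + O{\left(j,5 \right)} = \left(1 \cdot 3 + 1\right) 50 + 5 \cdot 5 = \left(3 + 1\right) 50 + 25 = 4 \cdot 50 + 25 = 200 + 25 = 225$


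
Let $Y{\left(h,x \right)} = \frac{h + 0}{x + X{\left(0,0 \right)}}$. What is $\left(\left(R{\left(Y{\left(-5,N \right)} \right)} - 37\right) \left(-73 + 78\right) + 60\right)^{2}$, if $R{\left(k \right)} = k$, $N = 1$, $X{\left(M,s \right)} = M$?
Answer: $22500$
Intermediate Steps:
$Y{\left(h,x \right)} = \frac{h}{x}$ ($Y{\left(h,x \right)} = \frac{h + 0}{x + 0} = \frac{h}{x}$)
$\left(\left(R{\left(Y{\left(-5,N \right)} \right)} - 37\right) \left(-73 + 78\right) + 60\right)^{2} = \left(\left(- \frac{5}{1} - 37\right) \left(-73 + 78\right) + 60\right)^{2} = \left(\left(\left(-5\right) 1 - 37\right) 5 + 60\right)^{2} = \left(\left(-5 - 37\right) 5 + 60\right)^{2} = \left(\left(-42\right) 5 + 60\right)^{2} = \left(-210 + 60\right)^{2} = \left(-150\right)^{2} = 22500$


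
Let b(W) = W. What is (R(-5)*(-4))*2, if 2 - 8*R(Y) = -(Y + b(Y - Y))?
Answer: 3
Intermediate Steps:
R(Y) = 1/4 + Y/8 (R(Y) = 1/4 - (-1)*(Y + (Y - Y))/8 = 1/4 - (-1)*(Y + 0)/8 = 1/4 - (-1)*Y/8 = 1/4 + Y/8)
(R(-5)*(-4))*2 = ((1/4 + (1/8)*(-5))*(-4))*2 = ((1/4 - 5/8)*(-4))*2 = -3/8*(-4)*2 = (3/2)*2 = 3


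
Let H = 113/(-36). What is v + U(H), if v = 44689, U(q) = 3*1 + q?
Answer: 1608799/36 ≈ 44689.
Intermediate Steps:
H = -113/36 (H = 113*(-1/36) = -113/36 ≈ -3.1389)
U(q) = 3 + q
v + U(H) = 44689 + (3 - 113/36) = 44689 - 5/36 = 1608799/36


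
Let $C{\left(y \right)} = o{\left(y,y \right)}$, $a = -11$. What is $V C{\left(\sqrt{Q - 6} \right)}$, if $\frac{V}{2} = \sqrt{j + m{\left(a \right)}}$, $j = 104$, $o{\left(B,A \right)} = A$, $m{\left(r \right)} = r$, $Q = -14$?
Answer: $4 i \sqrt{465} \approx 86.255 i$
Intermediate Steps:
$C{\left(y \right)} = y$
$V = 2 \sqrt{93}$ ($V = 2 \sqrt{104 - 11} = 2 \sqrt{93} \approx 19.287$)
$V C{\left(\sqrt{Q - 6} \right)} = 2 \sqrt{93} \sqrt{-14 - 6} = 2 \sqrt{93} \sqrt{-20} = 2 \sqrt{93} \cdot 2 i \sqrt{5} = 4 i \sqrt{465}$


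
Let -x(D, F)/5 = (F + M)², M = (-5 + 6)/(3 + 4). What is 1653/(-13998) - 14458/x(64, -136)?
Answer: 813965617/21099675330 ≈ 0.038577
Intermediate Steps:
M = ⅐ (M = 1/7 = 1*(⅐) = ⅐ ≈ 0.14286)
x(D, F) = -5*(⅐ + F)² (x(D, F) = -5*(F + ⅐)² = -5*(⅐ + F)²)
1653/(-13998) - 14458/x(64, -136) = 1653/(-13998) - 14458*(-49/(5*(1 + 7*(-136))²)) = 1653*(-1/13998) - 14458*(-49/(5*(1 - 952)²)) = -551/4666 - 14458/((-5/49*(-951)²)) = -551/4666 - 14458/((-5/49*904401)) = -551/4666 - 14458/(-4522005/49) = -551/4666 - 14458*(-49/4522005) = -551/4666 + 708442/4522005 = 813965617/21099675330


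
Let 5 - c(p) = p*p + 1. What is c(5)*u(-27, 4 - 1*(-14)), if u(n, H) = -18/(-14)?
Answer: -27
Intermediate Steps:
u(n, H) = 9/7 (u(n, H) = -18*(-1/14) = 9/7)
c(p) = 4 - p² (c(p) = 5 - (p*p + 1) = 5 - (p² + 1) = 5 - (1 + p²) = 5 + (-1 - p²) = 4 - p²)
c(5)*u(-27, 4 - 1*(-14)) = (4 - 1*5²)*(9/7) = (4 - 1*25)*(9/7) = (4 - 25)*(9/7) = -21*9/7 = -27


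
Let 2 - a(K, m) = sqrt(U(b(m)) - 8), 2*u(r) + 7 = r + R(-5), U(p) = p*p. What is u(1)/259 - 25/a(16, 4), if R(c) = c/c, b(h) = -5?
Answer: 25835/6734 + 25*sqrt(17)/13 ≈ 11.766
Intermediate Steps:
U(p) = p**2
R(c) = 1
u(r) = -3 + r/2 (u(r) = -7/2 + (r + 1)/2 = -7/2 + (1 + r)/2 = -7/2 + (1/2 + r/2) = -3 + r/2)
a(K, m) = 2 - sqrt(17) (a(K, m) = 2 - sqrt((-5)**2 - 8) = 2 - sqrt(25 - 8) = 2 - sqrt(17))
u(1)/259 - 25/a(16, 4) = (-3 + (1/2)*1)/259 - 25/(2 - sqrt(17)) = (-3 + 1/2)*(1/259) - 25/(2 - sqrt(17)) = -5/2*1/259 - 25/(2 - sqrt(17)) = -5/518 - 25/(2 - sqrt(17))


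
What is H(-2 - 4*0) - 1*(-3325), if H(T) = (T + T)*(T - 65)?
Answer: 3593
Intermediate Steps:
H(T) = 2*T*(-65 + T) (H(T) = (2*T)*(-65 + T) = 2*T*(-65 + T))
H(-2 - 4*0) - 1*(-3325) = 2*(-2 - 4*0)*(-65 + (-2 - 4*0)) - 1*(-3325) = 2*(-2 + 0)*(-65 + (-2 + 0)) + 3325 = 2*(-2)*(-65 - 2) + 3325 = 2*(-2)*(-67) + 3325 = 268 + 3325 = 3593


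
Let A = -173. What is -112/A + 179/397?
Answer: 75431/68681 ≈ 1.0983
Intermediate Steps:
-112/A + 179/397 = -112/(-173) + 179/397 = -112*(-1/173) + 179*(1/397) = 112/173 + 179/397 = 75431/68681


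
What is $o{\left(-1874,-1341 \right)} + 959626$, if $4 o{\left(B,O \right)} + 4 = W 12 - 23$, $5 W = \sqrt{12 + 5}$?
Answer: $\frac{3838477}{4} + \frac{3 \sqrt{17}}{5} \approx 9.5962 \cdot 10^{5}$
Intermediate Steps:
$W = \frac{\sqrt{17}}{5}$ ($W = \frac{\sqrt{12 + 5}}{5} = \frac{\sqrt{17}}{5} \approx 0.82462$)
$o{\left(B,O \right)} = - \frac{27}{4} + \frac{3 \sqrt{17}}{5}$ ($o{\left(B,O \right)} = -1 + \frac{\frac{\sqrt{17}}{5} \cdot 12 - 23}{4} = -1 + \frac{\frac{12 \sqrt{17}}{5} - 23}{4} = -1 + \frac{-23 + \frac{12 \sqrt{17}}{5}}{4} = -1 - \left(\frac{23}{4} - \frac{3 \sqrt{17}}{5}\right) = - \frac{27}{4} + \frac{3 \sqrt{17}}{5}$)
$o{\left(-1874,-1341 \right)} + 959626 = \left(- \frac{27}{4} + \frac{3 \sqrt{17}}{5}\right) + 959626 = \frac{3838477}{4} + \frac{3 \sqrt{17}}{5}$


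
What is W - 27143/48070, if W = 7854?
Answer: 377514637/48070 ≈ 7853.4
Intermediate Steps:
W - 27143/48070 = 7854 - 27143/48070 = 377514637/48070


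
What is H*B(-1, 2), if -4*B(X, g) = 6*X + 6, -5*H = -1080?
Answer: 0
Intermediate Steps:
H = 216 (H = -1/5*(-1080) = 216)
B(X, g) = -3/2 - 3*X/2 (B(X, g) = -(6*X + 6)/4 = -(6 + 6*X)/4 = -3/2 - 3*X/2)
H*B(-1, 2) = 216*(-3/2 - 3/2*(-1)) = 216*(-3/2 + 3/2) = 216*0 = 0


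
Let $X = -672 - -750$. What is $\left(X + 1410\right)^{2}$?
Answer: $2214144$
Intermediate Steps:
$X = 78$ ($X = -672 + 750 = 78$)
$\left(X + 1410\right)^{2} = \left(78 + 1410\right)^{2} = 1488^{2} = 2214144$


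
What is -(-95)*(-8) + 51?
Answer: -709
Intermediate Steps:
-(-95)*(-8) + 51 = -19*40 + 51 = -760 + 51 = -709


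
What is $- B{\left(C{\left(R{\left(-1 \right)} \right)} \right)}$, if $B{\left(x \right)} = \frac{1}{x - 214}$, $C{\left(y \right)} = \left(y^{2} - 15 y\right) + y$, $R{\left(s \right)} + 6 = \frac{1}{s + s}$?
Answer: $\frac{4}{323} \approx 0.012384$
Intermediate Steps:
$R{\left(s \right)} = -6 + \frac{1}{2 s}$ ($R{\left(s \right)} = -6 + \frac{1}{s + s} = -6 + \frac{1}{2 s}$)
$C{\left(y \right)} = y^{2} - 14 y$
$B{\left(x \right)} = \frac{1}{-214 + x}$
$- B{\left(C{\left(R{\left(-1 \right)} \right)} \right)} = - \frac{1}{-214 + \left(-6 + \frac{1}{2 \left(-1\right)}\right) \left(-14 - \left(6 - \frac{1}{2 \left(-1\right)}\right)\right)} = - \frac{1}{-214 + \left(-6 + \frac{1}{2} \left(-1\right)\right) \left(-14 + \left(-6 + \frac{1}{2} \left(-1\right)\right)\right)} = - \frac{1}{-214 + \left(-6 - \frac{1}{2}\right) \left(-14 - \frac{13}{2}\right)} = - \frac{1}{-214 - \frac{13 \left(-14 - \frac{13}{2}\right)}{2}} = - \frac{1}{-214 - - \frac{533}{4}} = - \frac{1}{-214 + \frac{533}{4}} = - \frac{1}{- \frac{323}{4}} = \left(-1\right) \left(- \frac{4}{323}\right) = \frac{4}{323}$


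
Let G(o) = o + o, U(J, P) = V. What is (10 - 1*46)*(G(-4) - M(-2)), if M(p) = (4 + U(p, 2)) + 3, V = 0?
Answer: 540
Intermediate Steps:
U(J, P) = 0
G(o) = 2*o
M(p) = 7 (M(p) = (4 + 0) + 3 = 4 + 3 = 7)
(10 - 1*46)*(G(-4) - M(-2)) = (10 - 1*46)*(2*(-4) - 1*7) = (10 - 46)*(-8 - 7) = -36*(-15) = 540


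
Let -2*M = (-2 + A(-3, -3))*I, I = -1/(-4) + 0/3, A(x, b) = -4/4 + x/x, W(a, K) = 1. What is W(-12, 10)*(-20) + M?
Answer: -79/4 ≈ -19.750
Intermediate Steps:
A(x, b) = 0 (A(x, b) = -4*¼ + 1 = -1 + 1 = 0)
I = ¼ (I = -1*(-¼) + 0*(⅓) = ¼ + 0 = ¼ ≈ 0.25000)
M = ¼ (M = -(-2 + 0)/(2*4) = -(-1)/4 = -½*(-½) = ¼ ≈ 0.25000)
W(-12, 10)*(-20) + M = 1*(-20) + ¼ = -20 + ¼ = -79/4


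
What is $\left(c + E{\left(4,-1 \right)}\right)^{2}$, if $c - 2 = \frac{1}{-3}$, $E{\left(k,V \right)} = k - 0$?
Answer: $\frac{289}{9} \approx 32.111$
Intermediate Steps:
$E{\left(k,V \right)} = k$ ($E{\left(k,V \right)} = k + 0 = k$)
$c = \frac{5}{3}$ ($c = 2 + \frac{1}{-3} = 2 - \frac{1}{3} = \frac{5}{3} \approx 1.6667$)
$\left(c + E{\left(4,-1 \right)}\right)^{2} = \left(\frac{5}{3} + 4\right)^{2} = \left(\frac{17}{3}\right)^{2} = \frac{289}{9}$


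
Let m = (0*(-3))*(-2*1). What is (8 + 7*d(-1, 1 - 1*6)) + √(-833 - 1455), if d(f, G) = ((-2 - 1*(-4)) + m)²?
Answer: 36 + 4*I*√143 ≈ 36.0 + 47.833*I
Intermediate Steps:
m = 0 (m = 0*(-2) = 0)
d(f, G) = 4 (d(f, G) = ((-2 - 1*(-4)) + 0)² = ((-2 + 4) + 0)² = (2 + 0)² = 2² = 4)
(8 + 7*d(-1, 1 - 1*6)) + √(-833 - 1455) = (8 + 7*4) + √(-833 - 1455) = (8 + 28) + √(-2288) = 36 + 4*I*√143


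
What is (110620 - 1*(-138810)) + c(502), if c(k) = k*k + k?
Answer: 501936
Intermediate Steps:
c(k) = k + k² (c(k) = k² + k = k + k²)
(110620 - 1*(-138810)) + c(502) = (110620 - 1*(-138810)) + 502*(1 + 502) = (110620 + 138810) + 502*503 = 249430 + 252506 = 501936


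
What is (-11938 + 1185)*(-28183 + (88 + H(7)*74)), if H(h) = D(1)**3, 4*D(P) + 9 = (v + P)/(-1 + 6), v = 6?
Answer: 153781696099/500 ≈ 3.0756e+8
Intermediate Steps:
D(P) = -39/20 + P/20 (D(P) = -9/4 + ((6 + P)/(-1 + 6))/4 = -9/4 + ((6 + P)/5)/4 = -9/4 + ((6 + P)*(1/5))/4 = -9/4 + (6/5 + P/5)/4 = -9/4 + (3/10 + P/20) = -39/20 + P/20)
H(h) = -6859/1000 (H(h) = (-39/20 + (1/20)*1)**3 = (-39/20 + 1/20)**3 = (-19/10)**3 = -6859/1000)
(-11938 + 1185)*(-28183 + (88 + H(7)*74)) = (-11938 + 1185)*(-28183 + (88 - 6859/1000*74)) = -10753*(-28183 + (88 - 253783/500)) = -10753*(-28183 - 209783/500) = -10753*(-14301283/500) = 153781696099/500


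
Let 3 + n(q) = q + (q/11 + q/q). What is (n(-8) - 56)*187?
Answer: -12478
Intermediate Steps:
n(q) = -2 + 12*q/11 (n(q) = -3 + (q + (q/11 + q/q)) = -3 + (q + (q*(1/11) + 1)) = -3 + (q + (q/11 + 1)) = -3 + (q + (1 + q/11)) = -3 + (1 + 12*q/11) = -2 + 12*q/11)
(n(-8) - 56)*187 = ((-2 + (12/11)*(-8)) - 56)*187 = ((-2 - 96/11) - 56)*187 = (-118/11 - 56)*187 = -734/11*187 = -12478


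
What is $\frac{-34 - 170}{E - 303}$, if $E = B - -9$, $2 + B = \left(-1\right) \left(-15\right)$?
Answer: $\frac{204}{281} \approx 0.72598$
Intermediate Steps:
$B = 13$ ($B = -2 - -15 = -2 + 15 = 13$)
$E = 22$ ($E = 13 - -9 = 13 + 9 = 22$)
$\frac{-34 - 170}{E - 303} = \frac{-34 - 170}{22 - 303} = - \frac{204}{-281} = \left(-204\right) \left(- \frac{1}{281}\right) = \frac{204}{281}$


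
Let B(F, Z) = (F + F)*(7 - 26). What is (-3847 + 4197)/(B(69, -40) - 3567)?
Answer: -350/6189 ≈ -0.056552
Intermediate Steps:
B(F, Z) = -38*F (B(F, Z) = (2*F)*(-19) = -38*F)
(-3847 + 4197)/(B(69, -40) - 3567) = (-3847 + 4197)/(-38*69 - 3567) = 350/(-2622 - 3567) = 350/(-6189) = 350*(-1/6189) = -350/6189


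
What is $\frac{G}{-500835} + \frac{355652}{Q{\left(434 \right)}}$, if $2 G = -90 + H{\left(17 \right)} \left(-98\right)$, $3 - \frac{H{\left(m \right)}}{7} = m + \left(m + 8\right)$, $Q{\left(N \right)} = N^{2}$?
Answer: $\frac{14634317269}{7861273105} \approx 1.8616$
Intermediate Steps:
$H{\left(m \right)} = -35 - 14 m$ ($H{\left(m \right)} = 21 - 7 \left(m + \left(m + 8\right)\right) = 21 - 7 \left(m + \left(8 + m\right)\right) = 21 - 7 \left(8 + 2 m\right) = 21 - \left(56 + 14 m\right) = -35 - 14 m$)
$G = 13332$ ($G = \frac{-90 + \left(-35 - 238\right) \left(-98\right)}{2} = \frac{-90 - -26754}{2} = \frac{-90 + 26754}{2} = \frac{1}{2} \cdot 26664 = 13332$)
$\frac{G}{-500835} + \frac{355652}{Q{\left(434 \right)}} = \frac{13332}{-500835} + \frac{355652}{434^{2}} = 13332 \left(- \frac{1}{500835}\right) + \frac{355652}{188356} = - \frac{4444}{166945} + 355652 \cdot \frac{1}{188356} = - \frac{4444}{166945} + \frac{88913}{47089} = \frac{14634317269}{7861273105}$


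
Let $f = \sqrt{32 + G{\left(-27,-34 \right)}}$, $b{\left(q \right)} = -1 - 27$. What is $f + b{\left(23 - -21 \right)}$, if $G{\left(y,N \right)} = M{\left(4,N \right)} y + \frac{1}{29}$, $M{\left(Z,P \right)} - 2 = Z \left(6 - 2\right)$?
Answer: $-28 + \frac{i \sqrt{381785}}{29} \approx -28.0 + 21.306 i$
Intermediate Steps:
$M{\left(Z,P \right)} = 2 + 4 Z$ ($M{\left(Z,P \right)} = 2 + Z \left(6 - 2\right) = 2 + Z 4 = 2 + 4 Z$)
$G{\left(y,N \right)} = \frac{1}{29} + 18 y$ ($G{\left(y,N \right)} = \left(2 + 4 \cdot 4\right) y + \frac{1}{29} = \left(2 + 16\right) y + \frac{1}{29} = 18 y + \frac{1}{29} = \frac{1}{29} + 18 y$)
$b{\left(q \right)} = -28$ ($b{\left(q \right)} = -1 - 27 = -28$)
$f = \frac{i \sqrt{381785}}{29}$ ($f = \sqrt{32 + \left(\frac{1}{29} + 18 \left(-27\right)\right)} = \sqrt{32 + \left(\frac{1}{29} - 486\right)} = \sqrt{32 - \frac{14093}{29}} = \sqrt{- \frac{13165}{29}} = \frac{i \sqrt{381785}}{29} \approx 21.306 i$)
$f + b{\left(23 - -21 \right)} = \frac{i \sqrt{381785}}{29} - 28 = -28 + \frac{i \sqrt{381785}}{29}$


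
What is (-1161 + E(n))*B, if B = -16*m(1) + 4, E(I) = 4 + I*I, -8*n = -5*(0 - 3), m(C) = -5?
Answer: -1550283/16 ≈ -96893.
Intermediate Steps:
n = -15/8 (n = -(-5)*(0 - 3)/8 = -(-5)*(-3)/8 = -⅛*15 = -15/8 ≈ -1.8750)
E(I) = 4 + I²
B = 84 (B = -16*(-5) + 4 = 80 + 4 = 84)
(-1161 + E(n))*B = (-1161 + (4 + (-15/8)²))*84 = (-1161 + (4 + 225/64))*84 = (-1161 + 481/64)*84 = -73823/64*84 = -1550283/16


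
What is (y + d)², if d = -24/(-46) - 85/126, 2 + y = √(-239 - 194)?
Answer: (6239 - 2898*I*√433)²/8398404 ≈ -428.37 - 89.596*I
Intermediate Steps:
y = -2 + I*√433 (y = -2 + √(-239 - 194) = -2 + √(-433) = -2 + I*√433 ≈ -2.0 + 20.809*I)
d = -443/2898 (d = -24*(-1/46) - 85*1/126 = 12/23 - 85/126 = -443/2898 ≈ -0.15286)
(y + d)² = ((-2 + I*√433) - 443/2898)² = (-6239/2898 + I*√433)²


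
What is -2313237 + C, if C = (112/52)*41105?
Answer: -28921141/13 ≈ -2.2247e+6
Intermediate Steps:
C = 1150940/13 (C = (112*(1/52))*41105 = (28/13)*41105 = 1150940/13 ≈ 88534.)
-2313237 + C = -2313237 + 1150940/13 = -28921141/13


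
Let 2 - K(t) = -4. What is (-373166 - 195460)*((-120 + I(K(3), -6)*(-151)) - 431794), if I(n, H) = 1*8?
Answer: 246284430372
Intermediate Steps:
K(t) = 6 (K(t) = 2 - 1*(-4) = 2 + 4 = 6)
I(n, H) = 8
(-373166 - 195460)*((-120 + I(K(3), -6)*(-151)) - 431794) = (-373166 - 195460)*((-120 + 8*(-151)) - 431794) = -568626*((-120 - 1208) - 431794) = -568626*(-1328 - 431794) = -568626*(-433122) = 246284430372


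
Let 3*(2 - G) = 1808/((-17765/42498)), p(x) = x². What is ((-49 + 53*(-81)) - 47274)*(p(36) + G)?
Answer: -2512207394368/17765 ≈ -1.4141e+8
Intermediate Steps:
G = 25647658/17765 (G = 2 - 1808/(3*((-17765/42498))) = 2 - 1808/(3*((-17765*1/42498))) = 2 - 1808/(3*(-17765/42498)) = 2 - 1808*(-42498)/(3*17765) = 2 - ⅓*(-76836384/17765) = 2 + 25612128/17765 = 25647658/17765 ≈ 1443.7)
((-49 + 53*(-81)) - 47274)*(p(36) + G) = ((-49 + 53*(-81)) - 47274)*(36² + 25647658/17765) = ((-49 - 4293) - 47274)*(1296 + 25647658/17765) = (-4342 - 47274)*(48671098/17765) = -51616*48671098/17765 = -2512207394368/17765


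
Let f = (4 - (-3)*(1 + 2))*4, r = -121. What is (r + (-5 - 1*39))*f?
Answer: -8580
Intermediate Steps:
f = 52 (f = (4 - (-3)*3)*4 = (4 - 1*(-9))*4 = (4 + 9)*4 = 13*4 = 52)
(r + (-5 - 1*39))*f = (-121 + (-5 - 1*39))*52 = (-121 + (-5 - 39))*52 = (-121 - 44)*52 = -165*52 = -8580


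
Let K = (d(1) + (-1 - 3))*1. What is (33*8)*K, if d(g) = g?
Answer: -792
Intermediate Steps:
K = -3 (K = (1 + (-1 - 3))*1 = (1 - 4)*1 = -3*1 = -3)
(33*8)*K = (33*8)*(-3) = 264*(-3) = -792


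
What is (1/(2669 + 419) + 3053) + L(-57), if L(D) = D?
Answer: 9251649/3088 ≈ 2996.0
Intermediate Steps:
(1/(2669 + 419) + 3053) + L(-57) = (1/(2669 + 419) + 3053) - 57 = (1/3088 + 3053) - 57 = 9427665/3088 - 57 = 9251649/3088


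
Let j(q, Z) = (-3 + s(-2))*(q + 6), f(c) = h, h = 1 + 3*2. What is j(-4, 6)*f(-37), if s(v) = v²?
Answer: 14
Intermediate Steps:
h = 7 (h = 1 + 6 = 7)
f(c) = 7
j(q, Z) = 6 + q (j(q, Z) = (-3 + (-2)²)*(q + 6) = (-3 + 4)*(6 + q) = 1*(6 + q) = 6 + q)
j(-4, 6)*f(-37) = (6 - 4)*7 = 2*7 = 14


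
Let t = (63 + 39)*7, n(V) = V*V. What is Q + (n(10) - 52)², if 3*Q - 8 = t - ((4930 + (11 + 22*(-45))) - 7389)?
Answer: 11072/3 ≈ 3690.7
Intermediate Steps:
n(V) = V²
t = 714 (t = 102*7 = 714)
Q = 4160/3 (Q = 8/3 + (714 - ((4930 + (11 + 22*(-45))) - 7389))/3 = 8/3 + (714 - ((4930 + (11 - 990)) - 7389))/3 = 8/3 + (714 - ((4930 - 979) - 7389))/3 = 8/3 + (714 - (3951 - 7389))/3 = 8/3 + (714 - 1*(-3438))/3 = 8/3 + (714 + 3438)/3 = 8/3 + (⅓)*4152 = 8/3 + 1384 = 4160/3 ≈ 1386.7)
Q + (n(10) - 52)² = 4160/3 + (10² - 52)² = 4160/3 + (100 - 52)² = 4160/3 + 48² = 4160/3 + 2304 = 11072/3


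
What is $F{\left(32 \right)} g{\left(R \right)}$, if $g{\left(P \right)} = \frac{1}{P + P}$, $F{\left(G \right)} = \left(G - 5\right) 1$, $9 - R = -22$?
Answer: $\frac{27}{62} \approx 0.43548$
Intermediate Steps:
$R = 31$ ($R = 9 - -22 = 9 + 22 = 31$)
$F{\left(G \right)} = -5 + G$ ($F{\left(G \right)} = \left(-5 + G\right) 1 = -5 + G$)
$g{\left(P \right)} = \frac{1}{2 P}$
$F{\left(32 \right)} g{\left(R \right)} = \left(-5 + 32\right) \frac{1}{2 \cdot 31} = 27 \cdot \frac{1}{2} \cdot \frac{1}{31} = 27 \cdot \frac{1}{62} = \frac{27}{62}$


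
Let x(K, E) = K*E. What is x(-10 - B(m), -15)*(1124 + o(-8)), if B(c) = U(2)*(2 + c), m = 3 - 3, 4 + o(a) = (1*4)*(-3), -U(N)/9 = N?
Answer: -432120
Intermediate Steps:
U(N) = -9*N
o(a) = -16 (o(a) = -4 + (1*4)*(-3) = -4 + 4*(-3) = -4 - 12 = -16)
m = 0
B(c) = -36 - 18*c (B(c) = (-9*2)*(2 + c) = -18*(2 + c) = -36 - 18*c)
x(K, E) = E*K
x(-10 - B(m), -15)*(1124 + o(-8)) = (-15*(-10 - (-36 - 18*0)))*(1124 - 16) = -15*(-10 - (-36 + 0))*1108 = -15*(-10 - 1*(-36))*1108 = -15*(-10 + 36)*1108 = -15*26*1108 = -390*1108 = -432120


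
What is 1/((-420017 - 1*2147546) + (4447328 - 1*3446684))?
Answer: -1/1566919 ≈ -6.3820e-7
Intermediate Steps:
1/((-420017 - 1*2147546) + (4447328 - 1*3446684)) = 1/((-420017 - 2147546) + (4447328 - 3446684)) = 1/(-2567563 + 1000644) = 1/(-1566919) = -1/1566919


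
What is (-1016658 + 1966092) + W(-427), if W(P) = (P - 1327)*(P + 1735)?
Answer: -1344798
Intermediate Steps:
W(P) = (-1327 + P)*(1735 + P)
(-1016658 + 1966092) + W(-427) = (-1016658 + 1966092) + (-2302345 + (-427)**2 + 408*(-427)) = 949434 + (-2302345 + 182329 - 174216) = 949434 - 2294232 = -1344798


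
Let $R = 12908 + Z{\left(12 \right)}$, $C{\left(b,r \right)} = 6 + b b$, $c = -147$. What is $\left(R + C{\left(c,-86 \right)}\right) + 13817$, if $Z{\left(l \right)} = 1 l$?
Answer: $48352$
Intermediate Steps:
$C{\left(b,r \right)} = 6 + b^{2}$
$Z{\left(l \right)} = l$
$R = 12920$ ($R = 12908 + 12 = 12920$)
$\left(R + C{\left(c,-86 \right)}\right) + 13817 = \left(12920 + \left(6 + \left(-147\right)^{2}\right)\right) + 13817 = \left(12920 + \left(6 + 21609\right)\right) + 13817 = \left(12920 + 21615\right) + 13817 = 34535 + 13817 = 48352$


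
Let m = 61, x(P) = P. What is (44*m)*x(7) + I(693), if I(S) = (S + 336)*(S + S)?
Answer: 1444982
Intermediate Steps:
I(S) = 2*S*(336 + S) (I(S) = (336 + S)*(2*S) = 2*S*(336 + S))
(44*m)*x(7) + I(693) = (44*61)*7 + 2*693*(336 + 693) = 2684*7 + 2*693*1029 = 18788 + 1426194 = 1444982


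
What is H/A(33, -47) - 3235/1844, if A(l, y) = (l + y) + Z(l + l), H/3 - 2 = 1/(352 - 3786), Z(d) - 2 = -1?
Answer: -91202557/41159924 ≈ -2.2158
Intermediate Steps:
Z(d) = 1 (Z(d) = 2 - 1 = 1)
H = 20601/3434 (H = 6 + 3/(352 - 3786) = 6 + 3/(-3434) = 6 + 3*(-1/3434) = 6 - 3/3434 = 20601/3434 ≈ 5.9991)
A(l, y) = 1 + l + y (A(l, y) = (l + y) + 1 = 1 + l + y)
H/A(33, -47) - 3235/1844 = 20601/(3434*(1 + 33 - 47)) - 3235/1844 = (20601/3434)/(-13) - 3235*1/1844 = (20601/3434)*(-1/13) - 3235/1844 = -20601/44642 - 3235/1844 = -91202557/41159924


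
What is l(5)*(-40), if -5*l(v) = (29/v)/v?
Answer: 232/25 ≈ 9.2800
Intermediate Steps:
l(v) = -29/(5*v²) (l(v) = -29/v/(5*v) = -29/(5*v²))
l(5)*(-40) = -29/5/5²*(-40) = -29/5*1/25*(-40) = -29/125*(-40) = 232/25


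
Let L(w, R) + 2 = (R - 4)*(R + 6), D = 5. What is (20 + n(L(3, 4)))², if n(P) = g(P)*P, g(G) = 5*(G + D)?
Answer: 100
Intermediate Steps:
L(w, R) = -2 + (-4 + R)*(6 + R) (L(w, R) = -2 + (R - 4)*(R + 6) = -2 + (-4 + R)*(6 + R))
g(G) = 25 + 5*G (g(G) = 5*(G + 5) = 5*(5 + G) = 25 + 5*G)
n(P) = P*(25 + 5*P) (n(P) = (25 + 5*P)*P = P*(25 + 5*P))
(20 + n(L(3, 4)))² = (20 + 5*(-26 + 4² + 2*4)*(5 + (-26 + 4² + 2*4)))² = (20 + 5*(-26 + 16 + 8)*(5 + (-26 + 16 + 8)))² = (20 + 5*(-2)*(5 - 2))² = (20 + 5*(-2)*3)² = (20 - 30)² = (-10)² = 100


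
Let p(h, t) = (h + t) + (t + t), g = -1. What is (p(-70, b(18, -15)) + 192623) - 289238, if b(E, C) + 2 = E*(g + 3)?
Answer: -96583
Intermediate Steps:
b(E, C) = -2 + 2*E (b(E, C) = -2 + E*(-1 + 3) = -2 + E*2 = -2 + 2*E)
p(h, t) = h + 3*t (p(h, t) = (h + t) + 2*t = h + 3*t)
(p(-70, b(18, -15)) + 192623) - 289238 = ((-70 + 3*(-2 + 2*18)) + 192623) - 289238 = ((-70 + 3*(-2 + 36)) + 192623) - 289238 = ((-70 + 3*34) + 192623) - 289238 = ((-70 + 102) + 192623) - 289238 = (32 + 192623) - 289238 = 192655 - 289238 = -96583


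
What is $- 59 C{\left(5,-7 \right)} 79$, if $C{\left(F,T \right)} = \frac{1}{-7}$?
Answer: $\frac{4661}{7} \approx 665.86$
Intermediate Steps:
$C{\left(F,T \right)} = - \frac{1}{7}$
$- 59 C{\left(5,-7 \right)} 79 = \left(-59\right) \left(- \frac{1}{7}\right) 79 = \frac{59}{7} \cdot 79 = \frac{4661}{7}$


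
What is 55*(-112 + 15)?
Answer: -5335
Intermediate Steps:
55*(-112 + 15) = 55*(-97) = -5335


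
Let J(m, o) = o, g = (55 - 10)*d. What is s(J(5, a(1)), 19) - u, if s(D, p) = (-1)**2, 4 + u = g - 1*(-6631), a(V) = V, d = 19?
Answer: -7481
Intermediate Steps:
g = 855 (g = (55 - 10)*19 = 45*19 = 855)
u = 7482 (u = -4 + (855 - 1*(-6631)) = -4 + (855 + 6631) = -4 + 7486 = 7482)
s(D, p) = 1
s(J(5, a(1)), 19) - u = 1 - 1*7482 = 1 - 7482 = -7481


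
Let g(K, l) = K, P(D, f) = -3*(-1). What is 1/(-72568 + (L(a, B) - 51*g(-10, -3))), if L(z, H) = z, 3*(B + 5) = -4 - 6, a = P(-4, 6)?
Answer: -1/72055 ≈ -1.3878e-5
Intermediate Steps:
P(D, f) = 3
a = 3
B = -25/3 (B = -5 + (-4 - 6)/3 = -5 + (1/3)*(-10) = -5 - 10/3 = -25/3 ≈ -8.3333)
1/(-72568 + (L(a, B) - 51*g(-10, -3))) = 1/(-72568 + (3 - 51*(-10))) = 1/(-72568 + (3 + 510)) = 1/(-72568 + 513) = 1/(-72055) = -1/72055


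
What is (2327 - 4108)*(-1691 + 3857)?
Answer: -3857646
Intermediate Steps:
(2327 - 4108)*(-1691 + 3857) = -1781*2166 = -3857646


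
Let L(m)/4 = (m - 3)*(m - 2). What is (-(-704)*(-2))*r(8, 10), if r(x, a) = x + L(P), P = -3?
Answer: -180224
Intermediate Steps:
L(m) = 4*(-3 + m)*(-2 + m) (L(m) = 4*((m - 3)*(m - 2)) = 4*((-3 + m)*(-2 + m)) = 4*(-3 + m)*(-2 + m))
r(x, a) = 120 + x (r(x, a) = x + (24 - 20*(-3) + 4*(-3)²) = x + (24 + 60 + 4*9) = x + (24 + 60 + 36) = x + 120 = 120 + x)
(-(-704)*(-2))*r(8, 10) = (-(-704)*(-2))*(120 + 8) = -64*22*128 = -1408*128 = -180224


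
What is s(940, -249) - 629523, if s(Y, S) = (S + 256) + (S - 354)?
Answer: -630119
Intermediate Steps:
s(Y, S) = -98 + 2*S (s(Y, S) = (256 + S) + (-354 + S) = -98 + 2*S)
s(940, -249) - 629523 = (-98 + 2*(-249)) - 629523 = (-98 - 498) - 629523 = -596 - 629523 = -630119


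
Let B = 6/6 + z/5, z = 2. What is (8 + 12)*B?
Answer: 28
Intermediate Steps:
B = 7/5 (B = 6/6 + 2/5 = 6*(1/6) + 2*(1/5) = 1 + 2/5 = 7/5 ≈ 1.4000)
(8 + 12)*B = (8 + 12)*(7/5) = 20*(7/5) = 28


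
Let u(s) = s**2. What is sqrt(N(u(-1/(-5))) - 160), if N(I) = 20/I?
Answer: 2*sqrt(85) ≈ 18.439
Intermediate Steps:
sqrt(N(u(-1/(-5))) - 160) = sqrt(20/((-1/(-5))**2) - 160) = sqrt(20/((-1*(-1/5))**2) - 160) = sqrt(20/((1/5)**2) - 160) = sqrt(20/(1/25) - 160) = sqrt(20*25 - 160) = sqrt(500 - 160) = sqrt(340) = 2*sqrt(85)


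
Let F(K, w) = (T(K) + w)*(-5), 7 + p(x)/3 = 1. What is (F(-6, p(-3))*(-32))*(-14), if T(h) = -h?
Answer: 26880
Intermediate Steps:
p(x) = -18 (p(x) = -21 + 3*1 = -21 + 3 = -18)
F(K, w) = -5*w + 5*K (F(K, w) = (-K + w)*(-5) = (w - K)*(-5) = -5*w + 5*K)
(F(-6, p(-3))*(-32))*(-14) = ((-5*(-18) + 5*(-6))*(-32))*(-14) = ((90 - 30)*(-32))*(-14) = (60*(-32))*(-14) = -1920*(-14) = 26880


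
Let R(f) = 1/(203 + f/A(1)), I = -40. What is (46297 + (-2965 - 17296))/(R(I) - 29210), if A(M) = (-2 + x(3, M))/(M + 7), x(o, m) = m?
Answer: -13616828/15276829 ≈ -0.89134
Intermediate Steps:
A(M) = (-2 + M)/(7 + M) (A(M) = (-2 + M)/(M + 7) = (-2 + M)/(7 + M))
R(f) = 1/(203 - 8*f) (R(f) = 1/(203 + f/(((-2 + 1)/(7 + 1)))) = 1/(203 + f/((-1/8))) = 1/(203 + f/(((1/8)*(-1)))) = 1/(203 + f/(-1/8)) = 1/(203 + f*(-8)) = 1/(203 - 8*f))
(46297 + (-2965 - 17296))/(R(I) - 29210) = (46297 + (-2965 - 17296))/(-1/(-203 + 8*(-40)) - 29210) = (46297 - 20261)/(-1/(-203 - 320) - 29210) = 26036/(-1/(-523) - 29210) = 26036/(-1*(-1/523) - 29210) = 26036/(1/523 - 29210) = 26036/(-15276829/523) = 26036*(-523/15276829) = -13616828/15276829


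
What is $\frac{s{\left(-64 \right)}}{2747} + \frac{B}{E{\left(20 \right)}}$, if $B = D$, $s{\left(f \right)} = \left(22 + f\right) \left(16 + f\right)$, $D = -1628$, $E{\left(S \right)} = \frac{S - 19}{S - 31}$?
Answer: $\frac{49195292}{2747} \approx 17909.0$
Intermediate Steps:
$E{\left(S \right)} = \frac{-19 + S}{-31 + S}$
$s{\left(f \right)} = \left(16 + f\right) \left(22 + f\right)$
$B = -1628$
$\frac{s{\left(-64 \right)}}{2747} + \frac{B}{E{\left(20 \right)}} = \frac{352 + \left(-64\right)^{2} + 38 \left(-64\right)}{2747} - \frac{1628}{\frac{1}{-31 + 20} \left(-19 + 20\right)} = \left(352 + 4096 - 2432\right) \frac{1}{2747} - \frac{1628}{\frac{1}{-11} \cdot 1} = 2016 \cdot \frac{1}{2747} - \frac{1628}{\left(- \frac{1}{11}\right) 1} = \frac{2016}{2747} - \frac{1628}{- \frac{1}{11}} = \frac{2016}{2747} - -17908 = \frac{2016}{2747} + 17908 = \frac{49195292}{2747}$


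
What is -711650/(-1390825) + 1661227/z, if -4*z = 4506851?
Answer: -241384146198/250729641683 ≈ -0.96273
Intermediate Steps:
z = -4506851/4 (z = -1/4*4506851 = -4506851/4 ≈ -1.1267e+6)
-711650/(-1390825) + 1661227/z = -711650/(-1390825) + 1661227/(-4506851/4) = -711650*(-1/1390825) + 1661227*(-4/4506851) = 28466/55633 - 6644908/4506851 = -241384146198/250729641683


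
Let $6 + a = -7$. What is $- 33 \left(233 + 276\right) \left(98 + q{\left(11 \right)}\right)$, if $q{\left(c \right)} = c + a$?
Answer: $-1612512$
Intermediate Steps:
$a = -13$ ($a = -6 - 7 = -13$)
$q{\left(c \right)} = -13 + c$ ($q{\left(c \right)} = c - 13 = -13 + c$)
$- 33 \left(233 + 276\right) \left(98 + q{\left(11 \right)}\right) = - 33 \left(233 + 276\right) \left(98 + \left(-13 + 11\right)\right) = - 33 \cdot 509 \left(98 - 2\right) = - 33 \cdot 509 \cdot 96 = \left(-33\right) 48864 = -1612512$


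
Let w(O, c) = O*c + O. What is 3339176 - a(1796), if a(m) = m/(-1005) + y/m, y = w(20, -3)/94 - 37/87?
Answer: 8215004254582313/2460187740 ≈ 3.3392e+6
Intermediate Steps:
w(O, c) = O + O*c
y = -3479/4089 (y = (20*(1 - 3))/94 - 37/87 = (20*(-2))*(1/94) - 37*1/87 = -40*1/94 - 37/87 = -20/47 - 37/87 = -3479/4089 ≈ -0.85082)
a(m) = -3479/(4089*m) - m/1005 (a(m) = m/(-1005) - 3479/(4089*m) = m*(-1/1005) - 3479/(4089*m) = -m/1005 - 3479/(4089*m) = -3479/(4089*m) - m/1005)
3339176 - a(1796) = 3339176 - (-3479/4089/1796 - 1/1005*1796) = 3339176 - (-3479/4089*1/1796 - 1796/1005) = 3339176 - (-3479/7343844 - 1796/1005) = 3339176 - 1*(-4397680073/2460187740) = 3339176 + 4397680073/2460187740 = 8215004254582313/2460187740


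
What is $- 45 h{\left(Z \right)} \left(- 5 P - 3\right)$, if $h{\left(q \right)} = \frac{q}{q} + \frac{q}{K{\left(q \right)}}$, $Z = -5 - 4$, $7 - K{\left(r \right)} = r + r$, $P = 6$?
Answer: $\frac{4752}{5} \approx 950.4$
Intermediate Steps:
$K{\left(r \right)} = 7 - 2 r$ ($K{\left(r \right)} = 7 - \left(r + r\right) = 7 - 2 r$)
$Z = -9$
$h{\left(q \right)} = 1 + \frac{q}{7 - 2 q}$ ($h{\left(q \right)} = \frac{q}{q} + \frac{q}{7 - 2 q} = 1 + \frac{q}{7 - 2 q}$)
$- 45 h{\left(Z \right)} \left(- 5 P - 3\right) = - 45 \frac{-7 - 9}{-7 + 2 \left(-9\right)} \left(\left(-5\right) 6 - 3\right) = - 45 \frac{1}{-7 - 18} \left(-16\right) \left(-30 - 3\right) = - 45 \frac{1}{-25} \left(-16\right) \left(-33\right) = - 45 \left(\left(- \frac{1}{25}\right) \left(-16\right)\right) \left(-33\right) = \left(-45\right) \frac{16}{25} \left(-33\right) = \left(- \frac{144}{5}\right) \left(-33\right) = \frac{4752}{5}$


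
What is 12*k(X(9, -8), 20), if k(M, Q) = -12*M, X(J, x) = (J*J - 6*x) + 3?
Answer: -19008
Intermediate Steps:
X(J, x) = 3 + J**2 - 6*x (X(J, x) = (J**2 - 6*x) + 3 = 3 + J**2 - 6*x)
12*k(X(9, -8), 20) = 12*(-12*(3 + 9**2 - 6*(-8))) = 12*(-12*(3 + 81 + 48)) = 12*(-12*132) = 12*(-1584) = -19008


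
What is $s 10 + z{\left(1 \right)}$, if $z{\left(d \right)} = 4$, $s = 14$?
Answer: $144$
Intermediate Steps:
$s 10 + z{\left(1 \right)} = 14 \cdot 10 + 4 = 140 + 4 = 144$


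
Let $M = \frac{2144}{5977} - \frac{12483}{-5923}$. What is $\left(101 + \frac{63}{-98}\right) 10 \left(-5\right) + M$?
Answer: $- \frac{1242876037754}{247812397} \approx -5015.4$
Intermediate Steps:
$M = \frac{87309803}{35401771}$ ($M = 2144 \cdot \frac{1}{5977} - - \frac{12483}{5923} = \frac{2144}{5977} + \frac{12483}{5923} = \frac{87309803}{35401771} \approx 2.4663$)
$\left(101 + \frac{63}{-98}\right) 10 \left(-5\right) + M = \left(101 + \frac{63}{-98}\right) 10 \left(-5\right) + \frac{87309803}{35401771} = \left(101 + 63 \left(- \frac{1}{98}\right)\right) \left(-50\right) + \frac{87309803}{35401771} = \left(101 - \frac{9}{14}\right) \left(-50\right) + \frac{87309803}{35401771} = \frac{1405}{14} \left(-50\right) + \frac{87309803}{35401771} = - \frac{35125}{7} + \frac{87309803}{35401771} = - \frac{1242876037754}{247812397}$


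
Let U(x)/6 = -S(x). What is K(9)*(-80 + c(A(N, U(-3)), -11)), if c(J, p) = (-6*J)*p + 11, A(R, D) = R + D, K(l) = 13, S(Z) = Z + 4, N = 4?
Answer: -2613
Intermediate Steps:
S(Z) = 4 + Z
U(x) = -24 - 6*x (U(x) = 6*(-(4 + x)) = 6*(-4 - x) = -24 - 6*x)
A(R, D) = D + R
c(J, p) = 11 - 6*J*p (c(J, p) = -6*J*p + 11 = 11 - 6*J*p)
K(9)*(-80 + c(A(N, U(-3)), -11)) = 13*(-80 + (11 - 6*((-24 - 6*(-3)) + 4)*(-11))) = 13*(-80 + (11 - 6*((-24 + 18) + 4)*(-11))) = 13*(-80 + (11 - 6*(-6 + 4)*(-11))) = 13*(-80 + (11 - 6*(-2)*(-11))) = 13*(-80 + (11 - 132)) = 13*(-80 - 121) = 13*(-201) = -2613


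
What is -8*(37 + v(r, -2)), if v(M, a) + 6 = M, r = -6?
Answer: -200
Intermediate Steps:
v(M, a) = -6 + M
-8*(37 + v(r, -2)) = -8*(37 + (-6 - 6)) = -8*(37 - 12) = -8*25 = -200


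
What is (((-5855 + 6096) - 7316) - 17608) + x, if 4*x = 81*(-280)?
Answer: -30353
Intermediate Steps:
x = -5670 (x = (81*(-280))/4 = (¼)*(-22680) = -5670)
(((-5855 + 6096) - 7316) - 17608) + x = (((-5855 + 6096) - 7316) - 17608) - 5670 = ((241 - 7316) - 17608) - 5670 = (-7075 - 17608) - 5670 = -24683 - 5670 = -30353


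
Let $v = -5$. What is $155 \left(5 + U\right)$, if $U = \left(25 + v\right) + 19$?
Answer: $6820$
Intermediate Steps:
$U = 39$ ($U = \left(25 - 5\right) + 19 = 20 + 19 = 39$)
$155 \left(5 + U\right) = 155 \left(5 + 39\right) = 155 \cdot 44 = 6820$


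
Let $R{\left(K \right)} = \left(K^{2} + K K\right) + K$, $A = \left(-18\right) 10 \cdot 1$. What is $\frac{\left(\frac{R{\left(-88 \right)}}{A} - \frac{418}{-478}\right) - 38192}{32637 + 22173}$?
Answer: $- \frac{82333141}{117896310} \approx -0.69835$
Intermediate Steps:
$A = -180$ ($A = \left(-180\right) 1 = -180$)
$R{\left(K \right)} = K + 2 K^{2}$ ($R{\left(K \right)} = \left(K^{2} + K^{2}\right) + K = 2 K^{2} + K = K + 2 K^{2}$)
$\frac{\left(\frac{R{\left(-88 \right)}}{A} - \frac{418}{-478}\right) - 38192}{32637 + 22173} = \frac{\left(\frac{\left(-88\right) \left(1 + 2 \left(-88\right)\right)}{-180} - \frac{418}{-478}\right) - 38192}{32637 + 22173} = \frac{\left(- 88 \left(1 - 176\right) \left(- \frac{1}{180}\right) - - \frac{209}{239}\right) - 38192}{54810} = \left(\left(\left(-88\right) \left(-175\right) \left(- \frac{1}{180}\right) + \frac{209}{239}\right) - 38192\right) \frac{1}{54810} = \left(\left(15400 \left(- \frac{1}{180}\right) + \frac{209}{239}\right) - 38192\right) \frac{1}{54810} = \left(\left(- \frac{770}{9} + \frac{209}{239}\right) - 38192\right) \frac{1}{54810} = \left(- \frac{182149}{2151} - 38192\right) \frac{1}{54810} = \left(- \frac{82333141}{2151}\right) \frac{1}{54810} = - \frac{82333141}{117896310}$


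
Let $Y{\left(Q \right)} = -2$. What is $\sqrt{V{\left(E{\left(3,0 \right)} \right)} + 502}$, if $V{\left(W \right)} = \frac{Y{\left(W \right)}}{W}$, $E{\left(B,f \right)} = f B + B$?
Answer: $\frac{4 \sqrt{282}}{3} \approx 22.39$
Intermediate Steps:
$E{\left(B,f \right)} = B + B f$ ($E{\left(B,f \right)} = B f + B = B + B f$)
$V{\left(W \right)} = - \frac{2}{W}$
$\sqrt{V{\left(E{\left(3,0 \right)} \right)} + 502} = \sqrt{- \frac{2}{3 \left(1 + 0\right)} + 502} = \sqrt{- \frac{2}{3 \cdot 1} + 502} = \sqrt{- \frac{2}{3} + 502} = \sqrt{\frac{1504}{3}} = \frac{4 \sqrt{282}}{3}$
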